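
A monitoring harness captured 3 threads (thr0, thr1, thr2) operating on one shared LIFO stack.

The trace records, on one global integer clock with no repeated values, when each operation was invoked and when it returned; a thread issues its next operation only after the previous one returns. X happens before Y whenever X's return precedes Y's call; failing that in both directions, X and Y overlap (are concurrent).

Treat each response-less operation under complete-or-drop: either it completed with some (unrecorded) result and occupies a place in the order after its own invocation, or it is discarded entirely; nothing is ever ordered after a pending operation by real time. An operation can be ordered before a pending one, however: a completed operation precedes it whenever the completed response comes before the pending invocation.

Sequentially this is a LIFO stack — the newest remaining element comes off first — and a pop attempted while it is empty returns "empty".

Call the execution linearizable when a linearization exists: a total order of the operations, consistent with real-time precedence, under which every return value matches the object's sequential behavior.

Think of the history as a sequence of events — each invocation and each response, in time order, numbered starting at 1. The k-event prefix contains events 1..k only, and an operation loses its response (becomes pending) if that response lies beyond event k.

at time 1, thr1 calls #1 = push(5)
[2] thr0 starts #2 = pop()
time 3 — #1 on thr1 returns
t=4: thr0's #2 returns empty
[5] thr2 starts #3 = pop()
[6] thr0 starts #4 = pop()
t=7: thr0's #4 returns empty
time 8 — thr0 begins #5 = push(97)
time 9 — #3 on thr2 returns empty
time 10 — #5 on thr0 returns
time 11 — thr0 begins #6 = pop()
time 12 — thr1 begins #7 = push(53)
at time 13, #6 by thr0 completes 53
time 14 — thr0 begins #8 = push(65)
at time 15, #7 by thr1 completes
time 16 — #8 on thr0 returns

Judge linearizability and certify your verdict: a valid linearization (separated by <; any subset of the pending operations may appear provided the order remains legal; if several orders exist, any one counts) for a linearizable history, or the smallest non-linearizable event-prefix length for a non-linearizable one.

not linearizable — minimal violating prefix: 9 events

cut after 8 events: linearizable; cut after 9 events (#3 responds, time 9): not linearizable
checked exhaustively: 4 real-time-consistent orders of 4 completed operations, zero legal LIFO stack replays
include/drop combinations of the 1 pending operation (#5) were all tried; none helps
take #1, #2, #3, #4 (pending dropped): step 2 already fails, because #2 pop() → empty cannot occur there
take #1, #2, #4, #3 (pending dropped): step 2 already fails, because #2 pop() → empty cannot occur there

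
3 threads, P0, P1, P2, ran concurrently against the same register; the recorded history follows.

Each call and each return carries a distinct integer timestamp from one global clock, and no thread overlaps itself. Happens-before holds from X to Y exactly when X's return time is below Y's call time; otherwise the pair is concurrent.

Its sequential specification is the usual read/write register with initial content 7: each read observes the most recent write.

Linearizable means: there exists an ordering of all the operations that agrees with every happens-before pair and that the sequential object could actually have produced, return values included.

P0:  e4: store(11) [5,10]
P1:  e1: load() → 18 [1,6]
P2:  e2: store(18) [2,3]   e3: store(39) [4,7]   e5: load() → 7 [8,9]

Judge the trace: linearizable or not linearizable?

not linearizable

through event 8 a valid linearization exists; event 9 (e5 responding at time 9) ends that
3 orders of the 4 completed register ops respect real time; none is legal
every completion of the 1 pending operation (e4) was checked; none linearizes
one such order, e1, e2, e3, e5 (pending dropped), breaks at step 1 where e1 load() → 18 is illegal
one such order, e2, e1, e3, e5 (pending dropped), breaks at step 4 where e5 load() → 7 is illegal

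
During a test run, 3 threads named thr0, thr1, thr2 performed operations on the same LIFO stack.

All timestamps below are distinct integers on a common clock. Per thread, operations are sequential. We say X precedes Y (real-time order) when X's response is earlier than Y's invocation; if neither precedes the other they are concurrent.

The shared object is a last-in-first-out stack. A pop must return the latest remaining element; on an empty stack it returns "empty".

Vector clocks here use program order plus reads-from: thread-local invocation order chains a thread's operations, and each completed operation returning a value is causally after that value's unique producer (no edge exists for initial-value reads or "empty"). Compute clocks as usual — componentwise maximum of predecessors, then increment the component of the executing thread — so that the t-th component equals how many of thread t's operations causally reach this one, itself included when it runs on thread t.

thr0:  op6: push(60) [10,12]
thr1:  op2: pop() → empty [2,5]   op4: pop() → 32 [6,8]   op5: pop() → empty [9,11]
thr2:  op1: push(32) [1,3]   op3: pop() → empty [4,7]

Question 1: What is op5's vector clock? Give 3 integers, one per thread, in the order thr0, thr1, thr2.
Answer: (0, 3, 1)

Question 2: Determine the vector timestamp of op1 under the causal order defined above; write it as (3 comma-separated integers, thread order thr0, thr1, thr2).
Answer: (0, 0, 1)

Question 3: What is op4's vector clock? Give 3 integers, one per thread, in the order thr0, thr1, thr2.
Answer: (0, 2, 1)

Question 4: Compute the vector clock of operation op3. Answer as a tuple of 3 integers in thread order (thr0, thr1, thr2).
Answer: (0, 0, 2)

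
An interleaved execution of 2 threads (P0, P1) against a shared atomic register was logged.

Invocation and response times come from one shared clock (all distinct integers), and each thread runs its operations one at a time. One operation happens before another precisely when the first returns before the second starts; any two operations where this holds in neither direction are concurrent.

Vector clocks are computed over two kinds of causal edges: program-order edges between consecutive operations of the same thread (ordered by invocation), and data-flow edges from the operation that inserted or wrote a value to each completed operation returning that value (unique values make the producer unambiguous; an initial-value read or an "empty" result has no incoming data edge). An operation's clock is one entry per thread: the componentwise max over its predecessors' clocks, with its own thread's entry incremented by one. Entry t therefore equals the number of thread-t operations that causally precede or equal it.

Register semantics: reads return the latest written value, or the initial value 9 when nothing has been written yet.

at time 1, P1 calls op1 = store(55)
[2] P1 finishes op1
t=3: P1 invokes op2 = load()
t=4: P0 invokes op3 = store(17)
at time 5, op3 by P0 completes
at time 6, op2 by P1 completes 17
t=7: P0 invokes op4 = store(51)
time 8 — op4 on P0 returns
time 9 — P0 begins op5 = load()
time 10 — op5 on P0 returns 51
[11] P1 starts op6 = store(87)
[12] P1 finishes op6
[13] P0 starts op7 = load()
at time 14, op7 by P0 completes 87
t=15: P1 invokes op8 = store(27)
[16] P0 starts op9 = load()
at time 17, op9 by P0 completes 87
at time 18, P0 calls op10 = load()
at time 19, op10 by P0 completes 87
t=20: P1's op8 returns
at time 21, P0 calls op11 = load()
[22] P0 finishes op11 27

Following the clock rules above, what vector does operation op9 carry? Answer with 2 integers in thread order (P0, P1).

(5, 3)

root op op1, invoked 1: fresh clock plus P1's own tick → (0, 1)
root op op3, invoked 4: fresh clock plus P0's own tick → (1, 0)
op4 (invocation 7): componentwise max over VC(op3)=(1, 0), +1 at P0, giving (2, 0)
op2 (invocation 3): componentwise max over VC(op1)=(0, 1), VC(op3)=(1, 0), +1 at P1, giving (1, 2)
op5 (invocation 9): componentwise max over VC(op4)=(2, 0), +1 at P0, giving (3, 0)
op6 (invocation 11): componentwise max over VC(op2)=(1, 2), +1 at P1, giving (1, 3)
op8 (invocation 15): componentwise max over VC(op6)=(1, 3), +1 at P1, giving (1, 4)
op7 (invocation 13): componentwise max over VC(op5)=(3, 0), VC(op6)=(1, 3), +1 at P0, giving (4, 3)
op9 (invocation 16): componentwise max over VC(op6)=(1, 3), VC(op7)=(4, 3), +1 at P0, giving (5, 3)
op10 (invocation 18): componentwise max over VC(op6)=(1, 3), VC(op9)=(5, 3), +1 at P0, giving (6, 3)
op11 (invocation 21): componentwise max over VC(op8)=(1, 4), VC(op10)=(6, 3), +1 at P0, giving (7, 4)
target: VC(op9) = (5, 3)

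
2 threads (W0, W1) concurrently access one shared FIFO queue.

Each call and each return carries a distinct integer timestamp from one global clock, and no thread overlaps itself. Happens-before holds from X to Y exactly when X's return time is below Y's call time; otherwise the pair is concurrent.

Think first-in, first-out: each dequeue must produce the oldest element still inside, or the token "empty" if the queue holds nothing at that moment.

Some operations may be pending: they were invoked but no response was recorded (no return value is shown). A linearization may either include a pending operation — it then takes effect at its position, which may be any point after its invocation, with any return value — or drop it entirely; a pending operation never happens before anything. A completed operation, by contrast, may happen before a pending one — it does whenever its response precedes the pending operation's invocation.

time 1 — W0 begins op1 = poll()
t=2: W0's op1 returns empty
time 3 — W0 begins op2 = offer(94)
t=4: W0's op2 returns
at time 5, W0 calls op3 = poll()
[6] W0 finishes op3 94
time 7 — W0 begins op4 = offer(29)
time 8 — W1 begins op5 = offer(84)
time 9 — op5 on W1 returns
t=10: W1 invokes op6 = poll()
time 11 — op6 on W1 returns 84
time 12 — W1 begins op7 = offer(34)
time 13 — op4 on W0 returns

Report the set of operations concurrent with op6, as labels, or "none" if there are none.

concurrent with op6 ([10,11]): every op whose interval crosses 10..11
op1 [1,2]: before
op2 [3,4]: before
op3 [5,6]: before
op4 [7,13]: concurrent
op5 [8,9]: before
op7 [12,…): after

op4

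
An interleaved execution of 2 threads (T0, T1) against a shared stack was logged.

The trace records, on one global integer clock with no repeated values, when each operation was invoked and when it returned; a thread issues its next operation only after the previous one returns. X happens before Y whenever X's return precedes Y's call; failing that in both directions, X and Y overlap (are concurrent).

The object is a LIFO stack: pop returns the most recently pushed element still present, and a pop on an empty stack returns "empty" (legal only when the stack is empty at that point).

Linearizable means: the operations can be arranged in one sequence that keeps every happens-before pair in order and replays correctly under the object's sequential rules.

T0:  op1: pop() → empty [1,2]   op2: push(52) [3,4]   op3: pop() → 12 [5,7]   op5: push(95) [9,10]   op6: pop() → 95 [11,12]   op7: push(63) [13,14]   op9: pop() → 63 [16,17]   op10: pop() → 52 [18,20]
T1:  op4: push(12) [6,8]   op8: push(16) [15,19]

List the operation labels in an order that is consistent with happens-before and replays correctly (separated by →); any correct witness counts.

op1 → op2 → op4 → op3 → op5 → op6 → op7 → op9 → op10 → op8

1. op1 pop() → empty, leaving stack <>
2. op2 push(52), leaving stack <52>
3. op4 push(12), leaving stack <52,12>
4. op3 pop() → 12, leaving stack <52>
5. op5 push(95), leaving stack <52,95>
6. op6 pop() → 95, leaving stack <52>
7. op7 push(63), leaving stack <52,63>
8. op9 pop() → 63, leaving stack <52>
9. op10 pop() → 52, leaving stack <>
10. op8 push(16), leaving stack <16>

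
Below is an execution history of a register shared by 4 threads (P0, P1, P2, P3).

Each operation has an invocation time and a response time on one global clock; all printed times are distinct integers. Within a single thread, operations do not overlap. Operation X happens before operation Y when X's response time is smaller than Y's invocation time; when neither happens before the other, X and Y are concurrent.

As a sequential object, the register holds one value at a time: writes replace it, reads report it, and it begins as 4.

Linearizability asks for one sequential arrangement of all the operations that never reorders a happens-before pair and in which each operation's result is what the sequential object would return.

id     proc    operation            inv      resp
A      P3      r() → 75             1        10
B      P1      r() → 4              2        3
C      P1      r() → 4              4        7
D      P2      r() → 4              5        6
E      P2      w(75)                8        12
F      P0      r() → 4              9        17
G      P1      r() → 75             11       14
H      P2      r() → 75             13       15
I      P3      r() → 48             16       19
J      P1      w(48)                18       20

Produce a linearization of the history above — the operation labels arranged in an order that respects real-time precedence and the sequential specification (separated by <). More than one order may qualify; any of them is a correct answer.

B < C < D < F < E < A < G < H < J < I

step 1: B r() → 4 — value 4
step 2: C r() → 4 — value 4
step 3: D r() → 4 — value 4
step 4: F r() → 4 — value 4
step 5: E w(75) — value 75
step 6: A r() → 75 — value 75
step 7: G r() → 75 — value 75
step 8: H r() → 75 — value 75
step 9: J w(48) — value 48
step 10: I r() → 48 — value 48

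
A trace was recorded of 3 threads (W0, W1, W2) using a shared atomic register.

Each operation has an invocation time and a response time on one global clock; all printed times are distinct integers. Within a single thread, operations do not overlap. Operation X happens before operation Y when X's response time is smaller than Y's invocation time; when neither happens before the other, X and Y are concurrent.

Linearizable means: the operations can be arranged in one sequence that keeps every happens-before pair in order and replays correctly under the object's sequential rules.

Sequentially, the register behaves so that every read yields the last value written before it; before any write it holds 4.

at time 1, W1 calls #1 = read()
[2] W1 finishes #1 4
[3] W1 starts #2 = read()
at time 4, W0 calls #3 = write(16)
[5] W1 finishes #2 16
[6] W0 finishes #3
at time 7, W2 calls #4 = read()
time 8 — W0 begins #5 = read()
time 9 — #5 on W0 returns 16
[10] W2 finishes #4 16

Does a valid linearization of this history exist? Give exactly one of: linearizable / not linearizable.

linearizable

a witness: #1, #3, #2, #4, #5
after step 1 (#1 read() → 4): value 4
after step 2 (#3 write(16)): value 16
after step 3 (#2 read() → 16): value 16
after step 4 (#4 read() → 16): value 16
after step 5 (#5 read() → 16): value 16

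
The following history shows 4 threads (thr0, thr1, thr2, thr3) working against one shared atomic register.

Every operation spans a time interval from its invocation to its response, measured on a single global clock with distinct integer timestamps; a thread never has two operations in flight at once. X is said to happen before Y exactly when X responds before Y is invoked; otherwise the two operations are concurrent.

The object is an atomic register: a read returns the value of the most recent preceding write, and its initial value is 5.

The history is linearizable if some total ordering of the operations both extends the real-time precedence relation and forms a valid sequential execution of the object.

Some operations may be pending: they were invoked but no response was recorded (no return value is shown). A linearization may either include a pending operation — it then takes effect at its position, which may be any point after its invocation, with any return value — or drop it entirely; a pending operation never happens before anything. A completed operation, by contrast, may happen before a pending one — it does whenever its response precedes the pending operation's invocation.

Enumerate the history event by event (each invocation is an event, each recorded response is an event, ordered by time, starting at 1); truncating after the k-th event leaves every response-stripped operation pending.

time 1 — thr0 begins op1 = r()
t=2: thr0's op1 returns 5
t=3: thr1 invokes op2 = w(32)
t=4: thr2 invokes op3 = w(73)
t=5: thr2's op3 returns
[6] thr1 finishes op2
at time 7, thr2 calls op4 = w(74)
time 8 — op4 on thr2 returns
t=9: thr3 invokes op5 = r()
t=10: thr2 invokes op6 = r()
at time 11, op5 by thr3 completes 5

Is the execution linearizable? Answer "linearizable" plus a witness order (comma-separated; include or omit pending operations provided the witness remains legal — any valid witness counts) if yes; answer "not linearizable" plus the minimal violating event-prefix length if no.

events 1..10 are fine; event 11 — the response of op5 at time 11 — makes the prefix non-linearizable
the 5 completed operations admit 2 real-time orders; each fails the atomic register replay
including or dropping the 1 pending operation (op6) in any combination fails
take op1, op2, op3, op4, op5 (pending dropped): step 5 already fails, because op5 r() → 5 cannot occur there
take op1, op3, op2, op4, op5 (pending dropped): step 5 already fails, because op5 r() → 5 cannot occur there

not linearizable — minimal violating prefix: 11 events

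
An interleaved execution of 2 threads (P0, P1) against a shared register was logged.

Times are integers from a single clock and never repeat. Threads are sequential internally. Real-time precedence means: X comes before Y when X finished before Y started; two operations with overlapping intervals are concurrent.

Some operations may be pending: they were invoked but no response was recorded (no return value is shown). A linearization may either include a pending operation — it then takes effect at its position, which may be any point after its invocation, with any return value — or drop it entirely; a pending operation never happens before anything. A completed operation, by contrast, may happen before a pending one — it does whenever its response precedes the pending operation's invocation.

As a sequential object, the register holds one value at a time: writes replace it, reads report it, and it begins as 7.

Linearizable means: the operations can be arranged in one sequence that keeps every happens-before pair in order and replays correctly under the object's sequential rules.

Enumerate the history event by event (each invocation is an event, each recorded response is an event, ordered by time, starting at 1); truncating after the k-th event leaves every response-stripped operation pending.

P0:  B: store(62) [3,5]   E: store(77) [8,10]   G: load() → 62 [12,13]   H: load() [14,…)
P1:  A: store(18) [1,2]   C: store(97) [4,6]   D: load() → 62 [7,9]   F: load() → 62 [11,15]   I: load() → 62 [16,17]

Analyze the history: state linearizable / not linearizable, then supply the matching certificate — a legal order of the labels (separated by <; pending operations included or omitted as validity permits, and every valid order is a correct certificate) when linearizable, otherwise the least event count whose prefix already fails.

events 1..12 are fine; event 13 — the response of G at time 13 — makes the prefix non-linearizable
4 orders of the 6 completed register ops respect real time; none is legal
include/drop combinations of the 1 pending operation (F) were all tried; none helps
take A, B, C, D, E, G (pending dropped): step 4 already fails, because D load() → 62 cannot occur there
take A, B, C, E, D, G (pending dropped): step 5 already fails, because D load() → 62 cannot occur there

not linearizable — minimal violating prefix: 13 events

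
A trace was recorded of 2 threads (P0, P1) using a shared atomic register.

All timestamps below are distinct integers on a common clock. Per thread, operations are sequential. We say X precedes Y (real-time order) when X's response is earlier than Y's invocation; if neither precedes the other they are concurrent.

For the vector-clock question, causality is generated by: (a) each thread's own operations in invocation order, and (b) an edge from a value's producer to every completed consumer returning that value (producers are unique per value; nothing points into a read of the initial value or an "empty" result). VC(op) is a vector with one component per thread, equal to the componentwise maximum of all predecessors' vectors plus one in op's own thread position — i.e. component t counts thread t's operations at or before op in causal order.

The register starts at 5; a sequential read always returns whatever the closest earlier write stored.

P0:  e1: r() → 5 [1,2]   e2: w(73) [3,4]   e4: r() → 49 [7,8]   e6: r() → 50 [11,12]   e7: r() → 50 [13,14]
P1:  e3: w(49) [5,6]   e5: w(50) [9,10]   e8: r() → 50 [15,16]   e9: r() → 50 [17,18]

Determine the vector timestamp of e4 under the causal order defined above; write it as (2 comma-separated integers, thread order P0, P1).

VC(e3, invoked at 5): no causal predecessors; +1 on P1 → (0, 1)
VC(e1, invoked at 1): no causal predecessors; +1 on P0 → (1, 0)
VC(e5, invoked at 9): max of VC(e3)=(0, 1), then +1 on thread P1 → (0, 2)
VC(e2, invoked at 3): max of VC(e1)=(1, 0), then +1 on thread P0 → (2, 0)
VC(e8, invoked at 15): max of VC(e5)=(0, 2), then +1 on thread P1 → (0, 3)
VC(e9, invoked at 17): max of VC(e5)=(0, 2), VC(e8)=(0, 3), then +1 on thread P1 → (0, 4)
VC(e4, invoked at 7): max of VC(e2)=(2, 0), VC(e3)=(0, 1), then +1 on thread P0 → (3, 1)
VC(e6, invoked at 11): max of VC(e4)=(3, 1), VC(e5)=(0, 2), then +1 on thread P0 → (4, 2)
VC(e7, invoked at 13): max of VC(e5)=(0, 2), VC(e6)=(4, 2), then +1 on thread P0 → (5, 2)
target: VC(e4) = (3, 1)

(3, 1)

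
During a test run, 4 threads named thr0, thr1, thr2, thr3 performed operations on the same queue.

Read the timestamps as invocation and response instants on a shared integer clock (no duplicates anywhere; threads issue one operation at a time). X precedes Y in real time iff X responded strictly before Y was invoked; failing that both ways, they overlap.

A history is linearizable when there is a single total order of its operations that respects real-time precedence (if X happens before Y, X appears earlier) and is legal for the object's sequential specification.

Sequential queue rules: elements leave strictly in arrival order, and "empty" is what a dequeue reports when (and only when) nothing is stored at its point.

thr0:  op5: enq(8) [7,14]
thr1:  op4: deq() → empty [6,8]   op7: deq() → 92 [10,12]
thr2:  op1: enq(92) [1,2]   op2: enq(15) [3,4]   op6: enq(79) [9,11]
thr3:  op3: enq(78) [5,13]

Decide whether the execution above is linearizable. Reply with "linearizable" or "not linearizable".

cut after 7 events: linearizable; cut after 8 events (op4 responds, time 8): not linearizable
one real-time candidate order over the 3 completed operations — the queue replay rejects it
completion choices over the 2 pending operations (op3, op5) were checked; none helps
e.g. op1, op2, op4 (pending dropped): illegal at step 3, since op4 deq() → empty cannot apply there

not linearizable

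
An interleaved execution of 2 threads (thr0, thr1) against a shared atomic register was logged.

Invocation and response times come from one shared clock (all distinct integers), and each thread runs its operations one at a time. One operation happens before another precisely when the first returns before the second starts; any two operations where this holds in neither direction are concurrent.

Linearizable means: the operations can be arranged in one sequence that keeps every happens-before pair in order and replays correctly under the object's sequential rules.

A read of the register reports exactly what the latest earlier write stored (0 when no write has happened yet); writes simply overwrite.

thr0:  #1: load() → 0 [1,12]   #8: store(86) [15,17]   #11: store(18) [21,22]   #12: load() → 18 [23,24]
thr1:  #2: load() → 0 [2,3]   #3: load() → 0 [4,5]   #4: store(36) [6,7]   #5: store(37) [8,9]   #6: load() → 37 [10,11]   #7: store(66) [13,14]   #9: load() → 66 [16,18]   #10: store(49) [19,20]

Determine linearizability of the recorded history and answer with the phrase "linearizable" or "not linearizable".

linearizable

a witness: #1, #2, #3, #4, #5, #6, #7, #9, #8, #10, #11, #12
1. #1 load() → 0, leaving value 0
2. #2 load() → 0, leaving value 0
3. #3 load() → 0, leaving value 0
4. #4 store(36), leaving value 36
5. #5 store(37), leaving value 37
6. #6 load() → 37, leaving value 37
7. #7 store(66), leaving value 66
8. #9 load() → 66, leaving value 66
9. #8 store(86), leaving value 86
10. #10 store(49), leaving value 49
11. #11 store(18), leaving value 18
12. #12 load() → 18, leaving value 18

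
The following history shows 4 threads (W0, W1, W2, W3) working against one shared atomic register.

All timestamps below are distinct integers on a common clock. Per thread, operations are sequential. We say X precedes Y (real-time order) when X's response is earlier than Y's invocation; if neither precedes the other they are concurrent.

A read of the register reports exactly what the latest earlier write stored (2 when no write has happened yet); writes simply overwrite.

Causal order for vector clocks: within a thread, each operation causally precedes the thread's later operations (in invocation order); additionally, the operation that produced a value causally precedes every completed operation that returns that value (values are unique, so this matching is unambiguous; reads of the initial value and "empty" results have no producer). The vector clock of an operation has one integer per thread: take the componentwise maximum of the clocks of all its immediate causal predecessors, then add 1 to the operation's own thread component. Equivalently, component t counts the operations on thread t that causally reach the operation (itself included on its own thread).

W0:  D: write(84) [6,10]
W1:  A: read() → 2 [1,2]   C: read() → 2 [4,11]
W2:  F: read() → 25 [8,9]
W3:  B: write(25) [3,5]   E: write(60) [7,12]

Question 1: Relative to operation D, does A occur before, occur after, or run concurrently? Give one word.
Answer: before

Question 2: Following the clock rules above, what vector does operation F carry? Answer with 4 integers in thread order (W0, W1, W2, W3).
Answer: (0, 0, 1, 1)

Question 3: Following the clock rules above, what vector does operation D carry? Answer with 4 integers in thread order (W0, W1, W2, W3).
Answer: (1, 0, 0, 0)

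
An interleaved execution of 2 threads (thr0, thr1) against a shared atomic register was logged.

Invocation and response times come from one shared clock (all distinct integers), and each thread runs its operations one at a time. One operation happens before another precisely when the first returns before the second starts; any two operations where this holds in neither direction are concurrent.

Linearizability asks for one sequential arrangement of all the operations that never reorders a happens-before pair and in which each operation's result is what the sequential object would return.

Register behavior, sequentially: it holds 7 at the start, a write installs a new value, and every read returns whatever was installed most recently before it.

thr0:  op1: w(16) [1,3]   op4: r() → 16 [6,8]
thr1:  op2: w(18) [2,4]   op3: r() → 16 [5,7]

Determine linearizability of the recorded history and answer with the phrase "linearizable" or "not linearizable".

one valid linearization: op2, op1, op3, op4
after step 1 (op2 w(18)): value 18
after step 2 (op1 w(16)): value 16
after step 3 (op3 r() → 16): value 16
after step 4 (op4 r() → 16): value 16

linearizable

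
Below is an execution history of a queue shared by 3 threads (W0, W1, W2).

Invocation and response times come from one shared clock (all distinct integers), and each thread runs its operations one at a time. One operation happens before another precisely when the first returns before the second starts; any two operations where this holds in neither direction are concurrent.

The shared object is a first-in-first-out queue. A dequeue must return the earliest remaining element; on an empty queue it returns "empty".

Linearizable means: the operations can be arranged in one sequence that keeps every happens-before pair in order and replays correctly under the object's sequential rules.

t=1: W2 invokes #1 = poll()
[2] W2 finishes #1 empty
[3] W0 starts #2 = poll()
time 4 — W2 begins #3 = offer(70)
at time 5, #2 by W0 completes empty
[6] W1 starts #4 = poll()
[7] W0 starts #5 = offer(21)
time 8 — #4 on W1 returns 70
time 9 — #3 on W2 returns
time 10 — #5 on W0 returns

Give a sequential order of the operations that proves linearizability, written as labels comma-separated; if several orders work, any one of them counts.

step 1: #1 poll() → empty — queue <>
step 2: #2 poll() → empty — queue <>
step 3: #3 offer(70) — queue <70>
step 4: #4 poll() → 70 — queue <>
step 5: #5 offer(21) — queue <21>

#1, #2, #3, #4, #5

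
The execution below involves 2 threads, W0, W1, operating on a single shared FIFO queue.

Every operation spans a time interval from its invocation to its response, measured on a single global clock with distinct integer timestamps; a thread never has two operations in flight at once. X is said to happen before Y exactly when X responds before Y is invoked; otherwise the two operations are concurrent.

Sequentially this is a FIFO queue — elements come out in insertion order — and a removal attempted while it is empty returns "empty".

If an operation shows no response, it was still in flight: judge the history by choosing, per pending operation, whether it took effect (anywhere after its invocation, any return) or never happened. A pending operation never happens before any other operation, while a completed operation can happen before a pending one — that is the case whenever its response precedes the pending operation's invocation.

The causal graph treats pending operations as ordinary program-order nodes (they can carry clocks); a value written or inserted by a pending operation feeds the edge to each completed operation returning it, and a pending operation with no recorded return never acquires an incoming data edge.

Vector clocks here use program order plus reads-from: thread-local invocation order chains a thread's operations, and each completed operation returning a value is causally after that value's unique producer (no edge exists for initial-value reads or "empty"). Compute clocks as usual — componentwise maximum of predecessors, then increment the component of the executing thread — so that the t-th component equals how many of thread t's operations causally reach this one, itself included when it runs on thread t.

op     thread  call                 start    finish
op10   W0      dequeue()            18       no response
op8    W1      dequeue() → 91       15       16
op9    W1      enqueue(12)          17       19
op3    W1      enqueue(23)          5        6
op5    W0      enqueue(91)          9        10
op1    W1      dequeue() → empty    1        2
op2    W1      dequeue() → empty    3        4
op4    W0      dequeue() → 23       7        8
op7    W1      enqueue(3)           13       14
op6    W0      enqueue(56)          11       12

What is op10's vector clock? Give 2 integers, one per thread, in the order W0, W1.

root op op1, invoked 1: fresh clock plus W1's own tick → (0, 1)
invoked at 3, op2 merges VC(op1)=(0, 1) and bumps W1's slot → (0, 2)
invoked at 5, op3 merges VC(op2)=(0, 2) and bumps W1's slot → (0, 3)
invoked at 13, op7 merges VC(op3)=(0, 3) and bumps W1's slot → (0, 4)
invoked at 7, op4 merges VC(op3)=(0, 3) and bumps W0's slot → (1, 3)
invoked at 9, op5 merges VC(op4)=(1, 3) and bumps W0's slot → (2, 3)
invoked at 11, op6 merges VC(op5)=(2, 3) and bumps W0's slot → (3, 3)
invoked at 15, op8 merges VC(op5)=(2, 3), VC(op7)=(0, 4) and bumps W1's slot → (2, 5)
invoked at 18, op10 merges VC(op6)=(3, 3) and bumps W0's slot → (4, 3)
invoked at 17, op9 merges VC(op8)=(2, 5) and bumps W1's slot → (2, 6)
target: VC(op10) = (4, 3)

(4, 3)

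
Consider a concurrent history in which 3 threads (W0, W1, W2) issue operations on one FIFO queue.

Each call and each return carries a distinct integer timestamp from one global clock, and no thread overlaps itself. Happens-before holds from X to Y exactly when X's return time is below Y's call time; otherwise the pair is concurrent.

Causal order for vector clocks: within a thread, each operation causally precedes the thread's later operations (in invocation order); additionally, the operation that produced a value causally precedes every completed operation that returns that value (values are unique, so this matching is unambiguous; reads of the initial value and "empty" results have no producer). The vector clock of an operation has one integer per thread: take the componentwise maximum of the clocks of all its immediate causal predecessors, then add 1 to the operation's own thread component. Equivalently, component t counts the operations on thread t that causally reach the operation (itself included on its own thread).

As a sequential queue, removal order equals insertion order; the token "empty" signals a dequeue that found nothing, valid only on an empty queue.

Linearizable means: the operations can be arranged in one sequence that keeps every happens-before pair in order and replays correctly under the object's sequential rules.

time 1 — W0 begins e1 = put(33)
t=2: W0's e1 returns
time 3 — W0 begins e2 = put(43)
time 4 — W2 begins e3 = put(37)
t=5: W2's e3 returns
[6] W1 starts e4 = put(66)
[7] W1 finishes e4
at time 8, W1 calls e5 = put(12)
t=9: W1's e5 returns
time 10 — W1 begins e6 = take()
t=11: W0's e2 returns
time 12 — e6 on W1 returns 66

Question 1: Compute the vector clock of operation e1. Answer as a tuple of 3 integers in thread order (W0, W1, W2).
(1, 0, 0)

VC(e3, invoked at 4): no causal predecessors; +1 on W2 → (0, 0, 1)
VC(e4, invoked at 6): no causal predecessors; +1 on W1 → (0, 1, 0)
VC(e1, invoked at 1): no causal predecessors; +1 on W0 → (1, 0, 0)
invoked at 8, e5 merges VC(e4)=(0, 1, 0) and bumps W1's slot → (0, 2, 0)
invoked at 3, e2 merges VC(e1)=(1, 0, 0) and bumps W0's slot → (2, 0, 0)
invoked at 10, e6 merges VC(e4)=(0, 1, 0), VC(e5)=(0, 2, 0) and bumps W1's slot → (0, 3, 0)
target: VC(e1) = (1, 0, 0)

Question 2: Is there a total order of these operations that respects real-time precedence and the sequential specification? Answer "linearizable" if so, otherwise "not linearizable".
not linearizable

events 1..11 are fine; event 12 — the response of e6 at time 12 — makes the prefix non-linearizable
checked exhaustively: 5 real-time-consistent orders of 6 completed operations, zero legal FIFO queue replays
e.g. e1, e2, e3, e4, e5, e6: illegal at step 6, since e6 take() → 66 cannot apply there
e.g. e1, e3, e2, e4, e5, e6: illegal at step 6, since e6 take() → 66 cannot apply there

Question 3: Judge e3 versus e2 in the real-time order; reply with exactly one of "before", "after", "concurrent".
concurrent

e3 spans [4,5], e2 spans [3,11]
the intervals overlap in both directions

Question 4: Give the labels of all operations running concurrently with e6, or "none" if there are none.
e2

e6 spans [10,12]; an op avoiding the whole window 10..12 is ordered, any other is concurrent
e1 [1,2]: before
e2 [3,11]: concurrent
e3 [4,5]: before
e4 [6,7]: before
e5 [8,9]: before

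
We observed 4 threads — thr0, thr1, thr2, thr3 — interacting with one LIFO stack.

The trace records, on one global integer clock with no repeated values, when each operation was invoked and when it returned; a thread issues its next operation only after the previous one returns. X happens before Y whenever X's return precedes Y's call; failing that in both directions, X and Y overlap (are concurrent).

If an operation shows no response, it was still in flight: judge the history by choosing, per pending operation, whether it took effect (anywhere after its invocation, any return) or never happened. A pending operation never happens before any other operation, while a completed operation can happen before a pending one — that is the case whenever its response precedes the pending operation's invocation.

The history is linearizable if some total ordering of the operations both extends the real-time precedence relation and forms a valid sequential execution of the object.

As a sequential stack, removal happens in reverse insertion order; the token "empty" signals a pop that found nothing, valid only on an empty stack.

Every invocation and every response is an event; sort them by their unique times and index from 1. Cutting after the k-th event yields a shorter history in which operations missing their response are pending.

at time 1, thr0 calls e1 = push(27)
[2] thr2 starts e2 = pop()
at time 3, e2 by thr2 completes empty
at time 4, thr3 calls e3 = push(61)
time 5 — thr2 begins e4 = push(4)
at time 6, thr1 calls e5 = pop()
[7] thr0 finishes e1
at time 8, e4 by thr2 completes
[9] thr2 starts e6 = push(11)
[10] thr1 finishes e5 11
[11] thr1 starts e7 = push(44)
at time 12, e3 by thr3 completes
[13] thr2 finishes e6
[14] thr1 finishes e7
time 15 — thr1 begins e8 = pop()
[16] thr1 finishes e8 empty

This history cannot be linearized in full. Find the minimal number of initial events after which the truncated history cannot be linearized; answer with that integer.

16

a valid linearization of events 1..15 exists, for instance e2, e1, e3, e4, e6, e5, e7:
after step 1 (e2 pop() → empty): stack <>
after step 2 (e1 push(27)): stack <27>
after step 3 (e3 push(61)): stack <27,61>
after step 4 (e4 push(4)): stack <27,61,4>
after step 5 (e6 push(11)): stack <27,61,4,11>
after step 6 (e5 pop() → 11): stack <27,61,4>
after step 7 (e7 push(44)): stack <27,61,4,44>
at event 16 (e8's time-16 response) nothing linearizes any more
for example e1, e2, e3, e4, e5, e6, e7, e8 fails at step 2: e2 pop() → empty is not legal there
for example e1, e2, e3, e4, e5, e7, e6, e8 fails at step 2: e2 pop() → empty is not legal there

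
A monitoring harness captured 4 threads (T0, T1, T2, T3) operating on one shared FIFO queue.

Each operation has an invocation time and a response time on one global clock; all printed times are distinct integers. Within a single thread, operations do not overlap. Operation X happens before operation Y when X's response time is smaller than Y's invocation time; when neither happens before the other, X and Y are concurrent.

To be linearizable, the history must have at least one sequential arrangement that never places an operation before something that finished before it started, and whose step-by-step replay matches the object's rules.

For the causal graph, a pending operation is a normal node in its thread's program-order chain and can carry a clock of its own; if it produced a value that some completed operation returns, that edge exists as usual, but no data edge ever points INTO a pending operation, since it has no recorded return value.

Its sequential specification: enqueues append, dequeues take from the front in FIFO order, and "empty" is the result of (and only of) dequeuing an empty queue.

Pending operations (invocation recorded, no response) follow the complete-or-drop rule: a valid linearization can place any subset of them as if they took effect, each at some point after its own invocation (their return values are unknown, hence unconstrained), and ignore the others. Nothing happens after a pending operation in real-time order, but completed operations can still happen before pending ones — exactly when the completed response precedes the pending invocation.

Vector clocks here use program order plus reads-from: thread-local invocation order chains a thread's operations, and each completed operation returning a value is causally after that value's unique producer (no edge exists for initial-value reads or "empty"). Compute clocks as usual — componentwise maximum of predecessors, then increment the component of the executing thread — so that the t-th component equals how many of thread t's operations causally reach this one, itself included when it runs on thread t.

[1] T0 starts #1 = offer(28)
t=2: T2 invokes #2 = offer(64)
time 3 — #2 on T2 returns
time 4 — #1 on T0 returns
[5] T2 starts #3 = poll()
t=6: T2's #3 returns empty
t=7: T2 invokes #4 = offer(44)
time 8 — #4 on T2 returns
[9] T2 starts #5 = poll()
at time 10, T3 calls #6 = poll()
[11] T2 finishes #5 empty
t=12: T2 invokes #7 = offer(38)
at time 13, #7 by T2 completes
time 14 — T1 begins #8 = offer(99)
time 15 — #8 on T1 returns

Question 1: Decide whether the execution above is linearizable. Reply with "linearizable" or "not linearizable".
through event 5 a valid linearization exists; event 6 (#3 responding at time 6) ends that
real-time-consistent orders of the 3 completed operations: 2 — all fail the FIFO queue replay
one such order, #1, #2, #3, breaks at step 3 where #3 poll() → empty is illegal
one such order, #2, #1, #3, breaks at step 3 where #3 poll() → empty is illegal

not linearizable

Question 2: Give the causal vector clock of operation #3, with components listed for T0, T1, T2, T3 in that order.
invoked at 10, #6 has no predecessors; its own T3 bump gives (0, 0, 0, 1)
invoked at 2, #2 has no predecessors; its own T2 bump gives (0, 0, 1, 0)
invoked at 14, #8 has no predecessors; its own T1 bump gives (0, 1, 0, 0)
invoked at 1, #1 has no predecessors; its own T0 bump gives (1, 0, 0, 0)
#3, invoked 5, takes VC(#2)=(0, 0, 1, 0) under max, adds 1 for T2 → (0, 0, 2, 0)
#4, invoked 7, takes VC(#3)=(0, 0, 2, 0) under max, adds 1 for T2 → (0, 0, 3, 0)
#5, invoked 9, takes VC(#4)=(0, 0, 3, 0) under max, adds 1 for T2 → (0, 0, 4, 0)
#7, invoked 12, takes VC(#5)=(0, 0, 4, 0) under max, adds 1 for T2 → (0, 0, 5, 0)
target: VC(#3) = (0, 0, 2, 0)

(0, 0, 2, 0)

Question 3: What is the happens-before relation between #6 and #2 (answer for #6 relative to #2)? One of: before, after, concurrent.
#6 spans [10,…), #2 spans [2,3]
resp(#2)=3 < inv(#6)=10

after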